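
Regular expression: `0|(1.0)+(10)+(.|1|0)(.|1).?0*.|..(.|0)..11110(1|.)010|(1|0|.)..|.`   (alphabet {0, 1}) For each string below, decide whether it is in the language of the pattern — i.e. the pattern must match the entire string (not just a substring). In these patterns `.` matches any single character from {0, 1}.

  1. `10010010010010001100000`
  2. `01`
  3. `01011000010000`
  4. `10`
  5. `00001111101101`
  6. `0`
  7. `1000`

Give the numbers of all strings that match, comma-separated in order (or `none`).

1 → no match
2 → no match
3 → no match
4 → no match
5 → no match
6 → match
7 → no match

6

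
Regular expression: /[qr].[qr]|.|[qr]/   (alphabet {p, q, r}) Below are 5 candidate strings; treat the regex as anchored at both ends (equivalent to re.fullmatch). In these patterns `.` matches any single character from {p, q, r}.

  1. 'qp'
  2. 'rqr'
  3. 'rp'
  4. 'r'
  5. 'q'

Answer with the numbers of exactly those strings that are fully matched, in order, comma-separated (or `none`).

1 → no match
2 → match
3 → no match
4 → match
5 → match

2, 4, 5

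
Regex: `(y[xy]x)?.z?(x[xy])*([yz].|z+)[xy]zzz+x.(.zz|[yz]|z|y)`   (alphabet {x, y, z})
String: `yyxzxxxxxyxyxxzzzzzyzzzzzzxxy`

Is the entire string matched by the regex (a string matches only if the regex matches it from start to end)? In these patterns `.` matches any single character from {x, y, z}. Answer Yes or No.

Yes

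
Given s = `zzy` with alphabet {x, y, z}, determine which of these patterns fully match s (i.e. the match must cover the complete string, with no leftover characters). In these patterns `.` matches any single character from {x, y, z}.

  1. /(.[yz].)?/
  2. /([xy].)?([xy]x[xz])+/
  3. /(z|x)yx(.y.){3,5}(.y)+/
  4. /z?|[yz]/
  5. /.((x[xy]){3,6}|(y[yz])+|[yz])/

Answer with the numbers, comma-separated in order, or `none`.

1 → match
2 → no match
3 → no match
4 → no match
5 → no match

1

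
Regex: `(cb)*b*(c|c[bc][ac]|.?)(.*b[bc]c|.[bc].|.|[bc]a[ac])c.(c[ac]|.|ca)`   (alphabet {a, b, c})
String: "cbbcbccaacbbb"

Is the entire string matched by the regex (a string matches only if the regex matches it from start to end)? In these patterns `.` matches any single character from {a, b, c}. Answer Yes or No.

No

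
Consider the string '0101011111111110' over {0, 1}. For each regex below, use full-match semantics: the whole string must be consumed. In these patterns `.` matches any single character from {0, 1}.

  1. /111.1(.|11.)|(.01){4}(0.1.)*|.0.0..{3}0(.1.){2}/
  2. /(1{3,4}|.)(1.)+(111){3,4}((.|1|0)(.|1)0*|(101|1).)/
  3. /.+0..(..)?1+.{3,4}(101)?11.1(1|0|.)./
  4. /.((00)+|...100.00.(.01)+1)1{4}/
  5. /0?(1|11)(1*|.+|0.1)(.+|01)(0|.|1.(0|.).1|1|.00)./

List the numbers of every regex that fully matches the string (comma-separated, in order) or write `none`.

2, 3, 5

1 → no match
2 → match
3 → match
4 → no match — must end with '1'
5 → match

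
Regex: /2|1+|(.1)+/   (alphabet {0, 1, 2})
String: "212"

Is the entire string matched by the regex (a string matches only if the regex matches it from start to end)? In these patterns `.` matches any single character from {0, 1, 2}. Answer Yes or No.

No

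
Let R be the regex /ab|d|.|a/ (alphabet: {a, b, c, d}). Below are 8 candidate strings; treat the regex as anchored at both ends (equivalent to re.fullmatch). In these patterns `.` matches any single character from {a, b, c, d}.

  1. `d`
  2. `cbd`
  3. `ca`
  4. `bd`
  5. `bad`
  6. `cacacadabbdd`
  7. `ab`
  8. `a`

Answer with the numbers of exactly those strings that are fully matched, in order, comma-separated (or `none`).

1 → match
2 → no match
3 → no match
4 → no match
5 → no match
6 → no match
7 → match
8 → match

1, 7, 8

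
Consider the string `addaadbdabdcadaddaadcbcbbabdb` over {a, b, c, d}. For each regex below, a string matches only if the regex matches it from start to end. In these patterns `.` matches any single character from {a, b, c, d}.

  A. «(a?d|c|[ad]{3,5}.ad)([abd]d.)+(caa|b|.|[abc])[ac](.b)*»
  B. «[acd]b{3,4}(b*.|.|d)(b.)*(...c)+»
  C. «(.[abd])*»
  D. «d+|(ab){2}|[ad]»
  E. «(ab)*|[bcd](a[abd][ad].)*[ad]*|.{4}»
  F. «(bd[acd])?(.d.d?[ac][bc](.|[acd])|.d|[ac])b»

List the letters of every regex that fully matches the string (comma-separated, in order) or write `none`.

A

A → match
B → no match — must end with `c`
C → no match
D → no match
E → no match
F → no match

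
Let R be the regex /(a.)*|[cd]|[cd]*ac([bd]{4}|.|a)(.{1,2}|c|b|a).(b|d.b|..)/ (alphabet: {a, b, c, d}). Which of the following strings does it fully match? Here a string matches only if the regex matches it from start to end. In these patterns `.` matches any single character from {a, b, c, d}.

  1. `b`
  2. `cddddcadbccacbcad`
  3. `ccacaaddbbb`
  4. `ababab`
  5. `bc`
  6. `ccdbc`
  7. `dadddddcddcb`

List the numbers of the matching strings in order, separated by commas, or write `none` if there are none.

4

1 → no match
2 → no match
3 → no match
4 → match
5 → no match
6 → no match
7 → no match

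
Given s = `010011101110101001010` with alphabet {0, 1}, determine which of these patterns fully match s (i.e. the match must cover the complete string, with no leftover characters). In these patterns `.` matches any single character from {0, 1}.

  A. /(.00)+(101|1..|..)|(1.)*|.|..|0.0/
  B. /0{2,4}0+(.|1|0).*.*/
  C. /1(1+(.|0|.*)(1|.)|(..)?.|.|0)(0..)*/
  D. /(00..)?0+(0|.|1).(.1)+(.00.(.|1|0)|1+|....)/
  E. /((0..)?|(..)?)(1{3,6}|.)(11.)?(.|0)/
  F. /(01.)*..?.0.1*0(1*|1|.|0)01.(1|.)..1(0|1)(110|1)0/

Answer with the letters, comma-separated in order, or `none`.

F

A → no match
B → no match
C → no match — must start with `1`
D → no match
E → no match
F → match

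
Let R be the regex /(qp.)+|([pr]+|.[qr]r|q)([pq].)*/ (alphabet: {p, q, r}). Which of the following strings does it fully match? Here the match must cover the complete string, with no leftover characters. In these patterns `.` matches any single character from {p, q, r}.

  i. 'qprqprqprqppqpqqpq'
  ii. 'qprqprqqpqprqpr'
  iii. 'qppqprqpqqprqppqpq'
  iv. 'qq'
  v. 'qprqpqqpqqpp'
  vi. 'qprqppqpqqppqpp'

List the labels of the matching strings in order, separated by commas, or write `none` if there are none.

i → match
ii → no match
iii → match
iv → no match
v → match
vi → match

i, iii, v, vi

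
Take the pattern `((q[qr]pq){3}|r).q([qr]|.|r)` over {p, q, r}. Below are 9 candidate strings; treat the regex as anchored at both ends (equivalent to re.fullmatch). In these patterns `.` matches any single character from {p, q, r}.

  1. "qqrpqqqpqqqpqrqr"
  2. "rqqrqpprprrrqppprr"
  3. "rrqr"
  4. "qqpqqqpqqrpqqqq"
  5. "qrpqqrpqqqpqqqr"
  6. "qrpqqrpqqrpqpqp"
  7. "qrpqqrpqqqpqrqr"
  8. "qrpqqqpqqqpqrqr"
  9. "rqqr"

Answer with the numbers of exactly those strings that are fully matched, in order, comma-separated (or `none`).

1 → no match
2 → no match
3 → match
4 → match
5 → match
6 → match
7 → match
8 → match
9 → match

3, 4, 5, 6, 7, 8, 9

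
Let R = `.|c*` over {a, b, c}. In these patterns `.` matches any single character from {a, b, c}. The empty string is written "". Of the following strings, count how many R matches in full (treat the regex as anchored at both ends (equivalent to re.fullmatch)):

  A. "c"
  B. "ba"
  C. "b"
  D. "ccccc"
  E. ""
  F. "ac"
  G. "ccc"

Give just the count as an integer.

5

A → match
B → no match
C → match
D → match
E → match
F → no match
G → match
Total matched: 5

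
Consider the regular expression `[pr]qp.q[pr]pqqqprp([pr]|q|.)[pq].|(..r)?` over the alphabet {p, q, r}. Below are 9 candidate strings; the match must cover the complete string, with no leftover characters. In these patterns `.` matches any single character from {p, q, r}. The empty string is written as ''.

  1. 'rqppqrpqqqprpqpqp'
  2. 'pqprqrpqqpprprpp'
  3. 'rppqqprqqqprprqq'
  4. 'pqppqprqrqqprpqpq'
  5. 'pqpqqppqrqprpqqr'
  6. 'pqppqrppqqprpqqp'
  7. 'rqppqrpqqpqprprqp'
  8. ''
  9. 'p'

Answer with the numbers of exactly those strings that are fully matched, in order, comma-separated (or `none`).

8

1 → no match
2 → no match
3 → no match
4 → no match
5 → no match
6 → no match
7 → no match
8 → match
9 → no match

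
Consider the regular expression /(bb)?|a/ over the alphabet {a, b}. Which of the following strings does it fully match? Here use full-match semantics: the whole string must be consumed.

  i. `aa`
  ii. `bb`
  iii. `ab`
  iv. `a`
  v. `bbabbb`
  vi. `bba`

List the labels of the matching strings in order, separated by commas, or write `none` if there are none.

i → no match
ii → match
iii → no match
iv → match
v → no match
vi → no match

ii, iv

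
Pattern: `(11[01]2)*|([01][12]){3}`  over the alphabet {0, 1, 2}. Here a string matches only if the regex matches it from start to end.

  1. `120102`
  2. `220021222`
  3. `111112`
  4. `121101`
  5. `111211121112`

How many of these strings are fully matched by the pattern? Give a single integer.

4

1 → match
2 → no match
3 → match
4 → match
5 → match
Total matched: 4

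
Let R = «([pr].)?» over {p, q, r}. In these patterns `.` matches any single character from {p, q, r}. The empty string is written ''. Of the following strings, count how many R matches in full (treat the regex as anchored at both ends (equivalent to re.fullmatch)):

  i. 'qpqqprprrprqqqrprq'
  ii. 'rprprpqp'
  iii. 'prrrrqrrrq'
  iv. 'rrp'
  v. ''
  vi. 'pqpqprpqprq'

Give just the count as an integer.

i → no match
ii → no match
iii → no match
iv → no match
v → match
vi → no match
Total matched: 1

1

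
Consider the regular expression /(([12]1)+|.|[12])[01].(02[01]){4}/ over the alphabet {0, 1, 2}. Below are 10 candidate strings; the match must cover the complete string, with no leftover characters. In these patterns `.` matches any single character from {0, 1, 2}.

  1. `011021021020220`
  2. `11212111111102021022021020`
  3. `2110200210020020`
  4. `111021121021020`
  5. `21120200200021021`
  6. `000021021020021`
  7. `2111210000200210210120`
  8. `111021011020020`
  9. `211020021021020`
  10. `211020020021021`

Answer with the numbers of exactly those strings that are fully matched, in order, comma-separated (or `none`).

1 → no match
2 → no match
3 → no match
4 → no match
5 → no match
6 → match
7 → no match
8 → no match
9 → match
10 → match

6, 9, 10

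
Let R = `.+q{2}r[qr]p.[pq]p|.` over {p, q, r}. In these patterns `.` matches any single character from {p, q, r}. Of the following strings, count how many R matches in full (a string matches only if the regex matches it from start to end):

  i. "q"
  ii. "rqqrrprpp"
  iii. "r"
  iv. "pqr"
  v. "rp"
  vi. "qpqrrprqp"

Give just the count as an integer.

i. "q" → match
ii. "rqqrrprpp" → match
iii. "r" → match
iv. "pqr" → no match
v. "rp" → no match
vi. "qpqrrprqp" → no match
Total matched: 3

3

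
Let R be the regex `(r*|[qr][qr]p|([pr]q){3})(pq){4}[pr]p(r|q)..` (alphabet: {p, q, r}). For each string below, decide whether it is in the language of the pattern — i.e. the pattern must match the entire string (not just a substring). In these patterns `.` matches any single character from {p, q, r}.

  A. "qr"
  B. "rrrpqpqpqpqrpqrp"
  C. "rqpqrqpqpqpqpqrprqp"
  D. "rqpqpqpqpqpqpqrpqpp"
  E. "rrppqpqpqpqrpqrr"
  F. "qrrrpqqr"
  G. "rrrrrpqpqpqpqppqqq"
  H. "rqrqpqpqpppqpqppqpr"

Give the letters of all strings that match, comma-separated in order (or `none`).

A → no match
B → match
C → match
D → match
E → match
F → no match
G → match
H → no match

B, C, D, E, G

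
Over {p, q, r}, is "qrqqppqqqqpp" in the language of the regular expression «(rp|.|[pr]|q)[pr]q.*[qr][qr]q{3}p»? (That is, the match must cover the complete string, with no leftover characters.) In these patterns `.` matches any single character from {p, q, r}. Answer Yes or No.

No

Every match must end with "qp", but "qrqqppqqqqpp" does not.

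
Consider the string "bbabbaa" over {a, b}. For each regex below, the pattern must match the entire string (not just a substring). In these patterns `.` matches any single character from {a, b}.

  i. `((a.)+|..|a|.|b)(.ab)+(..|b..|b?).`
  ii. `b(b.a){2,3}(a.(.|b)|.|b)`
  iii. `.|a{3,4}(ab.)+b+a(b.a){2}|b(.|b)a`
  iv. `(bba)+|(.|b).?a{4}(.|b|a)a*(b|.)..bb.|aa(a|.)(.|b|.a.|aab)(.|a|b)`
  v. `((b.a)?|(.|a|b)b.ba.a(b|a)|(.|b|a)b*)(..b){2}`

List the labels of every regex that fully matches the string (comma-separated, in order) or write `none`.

i

i → match
ii → no match
iii → no match
iv → no match
v → no match — must end with "b"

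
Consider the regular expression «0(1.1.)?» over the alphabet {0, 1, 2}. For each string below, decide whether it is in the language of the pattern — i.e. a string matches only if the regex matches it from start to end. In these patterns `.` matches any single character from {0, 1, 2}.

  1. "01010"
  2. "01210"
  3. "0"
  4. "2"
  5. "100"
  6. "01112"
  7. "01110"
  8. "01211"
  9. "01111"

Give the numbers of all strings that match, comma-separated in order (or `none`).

1, 2, 3, 6, 7, 8, 9

1 → match
2 → match
3 → match
4 → no match — must start with "0"
5 → no match — must start with "0"
6 → match
7 → match
8 → match
9 → match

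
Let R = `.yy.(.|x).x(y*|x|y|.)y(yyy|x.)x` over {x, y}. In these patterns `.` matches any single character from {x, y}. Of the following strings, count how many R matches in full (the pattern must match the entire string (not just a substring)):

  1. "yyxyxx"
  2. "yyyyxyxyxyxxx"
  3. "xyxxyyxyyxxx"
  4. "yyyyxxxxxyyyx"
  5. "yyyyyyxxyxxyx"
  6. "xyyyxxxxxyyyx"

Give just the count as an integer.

1. "yyxyxx" → no match
2 → no match
3. "xyxxyyxyyxxx" → no match
4 → no match
5 → no match
6 → no match
Total matched: 0

0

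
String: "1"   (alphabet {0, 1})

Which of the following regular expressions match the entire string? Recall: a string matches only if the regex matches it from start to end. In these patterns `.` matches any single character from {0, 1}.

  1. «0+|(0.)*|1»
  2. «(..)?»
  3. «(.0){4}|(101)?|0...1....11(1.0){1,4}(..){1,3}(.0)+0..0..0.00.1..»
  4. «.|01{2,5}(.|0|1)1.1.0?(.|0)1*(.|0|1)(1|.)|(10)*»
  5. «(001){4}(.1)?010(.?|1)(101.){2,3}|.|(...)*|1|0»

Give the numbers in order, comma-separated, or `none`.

1, 4, 5

1 → match
2 → no match
3 → no match
4 → match
5 → match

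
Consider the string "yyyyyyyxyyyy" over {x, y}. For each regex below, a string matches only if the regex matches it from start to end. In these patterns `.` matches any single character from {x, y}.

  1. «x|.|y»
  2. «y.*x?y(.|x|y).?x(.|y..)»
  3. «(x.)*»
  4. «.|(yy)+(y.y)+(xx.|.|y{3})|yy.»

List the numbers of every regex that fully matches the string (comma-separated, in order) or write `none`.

4

1 → no match
2 → no match
3 → no match
4 → match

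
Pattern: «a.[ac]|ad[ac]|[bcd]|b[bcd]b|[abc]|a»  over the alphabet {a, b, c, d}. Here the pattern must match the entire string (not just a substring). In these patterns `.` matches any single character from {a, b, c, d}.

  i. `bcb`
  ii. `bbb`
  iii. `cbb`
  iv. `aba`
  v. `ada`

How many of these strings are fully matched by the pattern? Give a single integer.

4

i → match
ii → match
iii → no match
iv → match
v → match
Total matched: 4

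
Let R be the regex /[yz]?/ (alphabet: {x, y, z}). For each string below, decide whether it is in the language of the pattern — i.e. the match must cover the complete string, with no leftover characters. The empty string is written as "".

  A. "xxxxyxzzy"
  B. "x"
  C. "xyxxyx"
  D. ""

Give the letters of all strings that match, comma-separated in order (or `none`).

A → no match
B → no match
C → no match
D → match

D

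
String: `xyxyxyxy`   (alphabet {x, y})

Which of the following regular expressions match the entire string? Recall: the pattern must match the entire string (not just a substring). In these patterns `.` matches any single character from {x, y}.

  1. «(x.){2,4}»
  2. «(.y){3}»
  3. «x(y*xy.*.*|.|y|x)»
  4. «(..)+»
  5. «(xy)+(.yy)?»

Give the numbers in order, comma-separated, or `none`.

1 → match
2 → no match
3 → match
4 → match
5 → match

1, 3, 4, 5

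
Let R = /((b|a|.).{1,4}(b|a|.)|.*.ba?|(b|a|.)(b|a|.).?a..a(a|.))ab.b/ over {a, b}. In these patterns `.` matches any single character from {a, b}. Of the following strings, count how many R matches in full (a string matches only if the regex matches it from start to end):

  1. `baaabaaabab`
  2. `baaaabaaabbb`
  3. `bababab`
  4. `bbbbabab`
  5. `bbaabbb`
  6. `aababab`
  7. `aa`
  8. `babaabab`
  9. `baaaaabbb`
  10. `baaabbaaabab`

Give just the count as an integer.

9

1 → match
2 → match
3 → match
4 → match
5 → match
6 → match
7 → no match — must end with `b`
8 → match
9 → match
10 → match
Total matched: 9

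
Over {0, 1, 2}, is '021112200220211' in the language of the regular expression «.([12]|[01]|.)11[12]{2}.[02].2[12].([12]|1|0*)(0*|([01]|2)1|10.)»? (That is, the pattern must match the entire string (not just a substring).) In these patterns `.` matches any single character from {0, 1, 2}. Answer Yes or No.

Yes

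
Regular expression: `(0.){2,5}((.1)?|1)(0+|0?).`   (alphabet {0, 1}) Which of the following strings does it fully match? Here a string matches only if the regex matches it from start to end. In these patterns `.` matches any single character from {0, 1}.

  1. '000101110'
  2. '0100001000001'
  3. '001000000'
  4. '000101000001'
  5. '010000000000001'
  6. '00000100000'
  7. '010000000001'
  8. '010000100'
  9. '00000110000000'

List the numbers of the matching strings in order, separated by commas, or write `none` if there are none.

1, 2, 4, 5, 6, 7, 8, 9

1 → match
2 → match
3 → no match
4 → match
5 → match
6 → match
7 → match
8 → match
9 → match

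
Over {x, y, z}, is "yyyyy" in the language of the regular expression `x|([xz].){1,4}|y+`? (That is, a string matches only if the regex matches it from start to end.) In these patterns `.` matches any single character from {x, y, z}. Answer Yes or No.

Yes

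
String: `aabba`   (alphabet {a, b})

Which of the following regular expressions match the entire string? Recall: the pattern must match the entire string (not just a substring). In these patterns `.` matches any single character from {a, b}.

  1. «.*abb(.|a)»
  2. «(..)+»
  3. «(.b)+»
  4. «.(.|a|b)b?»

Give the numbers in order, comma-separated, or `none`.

1

1 → match
2 → no match
3 → no match — must end with `b`
4 → no match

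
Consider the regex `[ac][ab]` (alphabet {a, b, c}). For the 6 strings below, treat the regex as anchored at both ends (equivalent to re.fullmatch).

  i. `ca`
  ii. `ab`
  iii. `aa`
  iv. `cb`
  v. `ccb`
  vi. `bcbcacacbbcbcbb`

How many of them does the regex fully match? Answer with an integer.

4

i → match
ii → match
iii → match
iv → match
v → no match
vi → no match
Total matched: 4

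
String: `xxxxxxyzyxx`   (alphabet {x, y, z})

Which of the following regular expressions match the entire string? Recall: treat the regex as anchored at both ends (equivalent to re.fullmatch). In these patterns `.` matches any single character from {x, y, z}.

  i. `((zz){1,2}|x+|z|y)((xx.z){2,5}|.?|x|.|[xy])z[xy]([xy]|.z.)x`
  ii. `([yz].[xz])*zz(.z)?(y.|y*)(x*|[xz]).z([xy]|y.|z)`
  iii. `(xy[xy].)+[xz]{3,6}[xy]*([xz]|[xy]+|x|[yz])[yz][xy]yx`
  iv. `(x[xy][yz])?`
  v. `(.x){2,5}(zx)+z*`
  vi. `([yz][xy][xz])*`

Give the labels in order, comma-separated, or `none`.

i → match
ii → no match
iii → no match — must start with `xy`
iv → no match
v → no match
vi → no match

i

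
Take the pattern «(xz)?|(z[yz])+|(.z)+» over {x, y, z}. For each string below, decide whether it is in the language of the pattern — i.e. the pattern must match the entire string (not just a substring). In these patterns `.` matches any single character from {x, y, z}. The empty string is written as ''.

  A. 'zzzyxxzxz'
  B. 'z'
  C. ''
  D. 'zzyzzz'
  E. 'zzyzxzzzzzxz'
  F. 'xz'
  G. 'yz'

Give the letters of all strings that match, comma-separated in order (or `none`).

C, D, E, F, G

A → no match
B → no match
C → match
D → match
E → match
F → match
G → match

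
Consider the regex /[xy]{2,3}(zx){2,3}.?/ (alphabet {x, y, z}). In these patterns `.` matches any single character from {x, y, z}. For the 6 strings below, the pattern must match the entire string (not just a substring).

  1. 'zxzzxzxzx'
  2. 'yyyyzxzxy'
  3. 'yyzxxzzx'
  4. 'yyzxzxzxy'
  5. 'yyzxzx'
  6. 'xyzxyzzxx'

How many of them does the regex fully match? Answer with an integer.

1 → no match
2 → no match
3 → no match
4 → match
5 → match
6 → no match
Total matched: 2

2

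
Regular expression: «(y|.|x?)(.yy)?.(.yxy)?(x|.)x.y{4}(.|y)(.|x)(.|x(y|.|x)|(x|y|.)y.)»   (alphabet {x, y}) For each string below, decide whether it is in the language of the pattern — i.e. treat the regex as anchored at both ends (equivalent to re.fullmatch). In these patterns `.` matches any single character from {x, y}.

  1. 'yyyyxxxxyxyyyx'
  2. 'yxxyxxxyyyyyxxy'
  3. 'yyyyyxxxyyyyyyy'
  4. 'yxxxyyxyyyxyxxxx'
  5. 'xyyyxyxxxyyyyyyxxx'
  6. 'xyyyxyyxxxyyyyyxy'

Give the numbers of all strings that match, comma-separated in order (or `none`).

3

1 → no match
2 → no match
3 → match
4 → no match
5 → no match
6 → no match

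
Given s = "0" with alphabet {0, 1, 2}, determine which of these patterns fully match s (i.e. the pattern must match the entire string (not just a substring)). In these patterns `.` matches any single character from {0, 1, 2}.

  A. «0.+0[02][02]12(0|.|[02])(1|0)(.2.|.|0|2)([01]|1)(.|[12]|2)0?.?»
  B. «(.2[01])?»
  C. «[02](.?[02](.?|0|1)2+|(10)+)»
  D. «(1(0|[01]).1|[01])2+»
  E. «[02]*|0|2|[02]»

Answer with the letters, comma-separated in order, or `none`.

E

A → no match
B → no match
C → no match
D → no match — must end with "2"
E → match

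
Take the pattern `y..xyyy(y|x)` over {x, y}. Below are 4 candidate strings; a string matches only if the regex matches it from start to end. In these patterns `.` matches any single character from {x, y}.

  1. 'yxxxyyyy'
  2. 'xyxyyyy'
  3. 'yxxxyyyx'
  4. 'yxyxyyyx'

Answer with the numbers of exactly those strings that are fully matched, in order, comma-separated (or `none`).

1 → match
2 → no match — must start with 'y'
3 → match
4 → match

1, 3, 4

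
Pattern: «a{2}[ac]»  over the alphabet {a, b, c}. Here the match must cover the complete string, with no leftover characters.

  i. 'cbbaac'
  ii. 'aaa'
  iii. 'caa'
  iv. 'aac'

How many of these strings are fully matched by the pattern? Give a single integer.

i → no match — must start with 'a'
ii → match
iii → no match — must start with 'a'
iv → match
Total matched: 2

2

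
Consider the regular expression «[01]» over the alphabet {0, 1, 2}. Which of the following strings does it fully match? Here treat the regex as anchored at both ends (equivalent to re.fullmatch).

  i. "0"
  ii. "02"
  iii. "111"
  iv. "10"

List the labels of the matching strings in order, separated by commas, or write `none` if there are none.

i

i. "0" → match
ii. "02" → no match
iii. "111" → no match
iv. "10" → no match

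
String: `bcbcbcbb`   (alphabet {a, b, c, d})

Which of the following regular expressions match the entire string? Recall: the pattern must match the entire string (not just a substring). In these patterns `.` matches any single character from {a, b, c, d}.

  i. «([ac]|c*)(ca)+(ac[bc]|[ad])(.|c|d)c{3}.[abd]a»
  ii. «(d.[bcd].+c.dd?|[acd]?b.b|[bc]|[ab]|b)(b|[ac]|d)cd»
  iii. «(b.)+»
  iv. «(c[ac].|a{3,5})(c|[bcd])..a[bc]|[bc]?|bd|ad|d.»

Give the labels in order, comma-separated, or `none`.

iii

i → no match — must end with `a`
ii → no match — must end with `cd`
iii → match
iv → no match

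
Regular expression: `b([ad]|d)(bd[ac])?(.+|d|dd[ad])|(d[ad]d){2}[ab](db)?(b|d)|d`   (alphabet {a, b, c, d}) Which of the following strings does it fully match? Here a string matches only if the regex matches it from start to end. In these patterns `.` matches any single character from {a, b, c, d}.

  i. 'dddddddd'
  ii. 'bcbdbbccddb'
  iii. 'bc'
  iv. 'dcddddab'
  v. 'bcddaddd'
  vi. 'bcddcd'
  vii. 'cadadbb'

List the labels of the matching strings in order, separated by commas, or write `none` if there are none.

i → no match
ii → no match
iii → no match
iv → no match
v → no match
vi → no match
vii → no match

none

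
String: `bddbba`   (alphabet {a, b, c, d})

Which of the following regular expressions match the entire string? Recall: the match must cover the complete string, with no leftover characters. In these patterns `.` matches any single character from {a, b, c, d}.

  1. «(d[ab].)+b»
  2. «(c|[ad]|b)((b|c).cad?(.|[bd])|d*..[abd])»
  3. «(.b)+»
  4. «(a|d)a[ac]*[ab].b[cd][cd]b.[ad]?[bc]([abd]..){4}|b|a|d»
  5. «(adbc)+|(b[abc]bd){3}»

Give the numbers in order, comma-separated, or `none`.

2

1 → no match — must start with `d`
2 → match
3 → no match — must end with `b`
4 → no match
5 → no match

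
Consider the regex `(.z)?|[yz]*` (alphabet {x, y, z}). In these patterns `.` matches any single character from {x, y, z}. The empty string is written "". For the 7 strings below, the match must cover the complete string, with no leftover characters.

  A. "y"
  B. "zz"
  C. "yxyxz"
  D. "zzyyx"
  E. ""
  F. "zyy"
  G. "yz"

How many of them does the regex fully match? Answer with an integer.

5

A → match
B → match
C → no match
D → no match
E → match
F → match
G → match
Total matched: 5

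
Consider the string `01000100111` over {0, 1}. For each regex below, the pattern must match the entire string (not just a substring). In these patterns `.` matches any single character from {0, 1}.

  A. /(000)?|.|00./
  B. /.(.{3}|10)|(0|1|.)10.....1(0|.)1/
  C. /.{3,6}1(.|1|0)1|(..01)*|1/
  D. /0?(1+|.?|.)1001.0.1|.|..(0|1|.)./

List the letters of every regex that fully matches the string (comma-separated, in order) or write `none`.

B

A → no match
B → match
C → no match
D → no match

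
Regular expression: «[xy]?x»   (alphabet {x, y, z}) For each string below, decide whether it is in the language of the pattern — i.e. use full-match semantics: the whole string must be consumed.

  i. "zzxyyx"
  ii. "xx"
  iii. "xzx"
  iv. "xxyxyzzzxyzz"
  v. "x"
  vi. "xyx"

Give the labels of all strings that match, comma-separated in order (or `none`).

i. "zzxyyx" → no match
ii. "xx" → match
iii. "xzx" → no match
iv. "xxyxyzzzxyzz" → no match — must end with "x"
v. "x" → match
vi. "xyx" → no match

ii, v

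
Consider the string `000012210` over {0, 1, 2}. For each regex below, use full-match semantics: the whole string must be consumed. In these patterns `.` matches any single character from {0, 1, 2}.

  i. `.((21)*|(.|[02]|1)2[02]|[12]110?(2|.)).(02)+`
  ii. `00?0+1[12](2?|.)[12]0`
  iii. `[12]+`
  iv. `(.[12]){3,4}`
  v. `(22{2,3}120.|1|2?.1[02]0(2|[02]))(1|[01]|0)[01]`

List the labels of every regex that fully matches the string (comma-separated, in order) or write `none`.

ii

i → no match — must end with `02`
ii → match
iii → no match
iv → no match
v → no match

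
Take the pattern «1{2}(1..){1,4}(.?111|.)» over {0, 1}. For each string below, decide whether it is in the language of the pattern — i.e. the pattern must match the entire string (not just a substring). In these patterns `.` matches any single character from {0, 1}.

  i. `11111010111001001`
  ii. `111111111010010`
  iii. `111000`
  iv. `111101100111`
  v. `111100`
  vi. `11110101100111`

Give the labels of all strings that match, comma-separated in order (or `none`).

iii, iv, v, vi

i → no match
ii → no match
iii → match
iv → match
v → match
vi → match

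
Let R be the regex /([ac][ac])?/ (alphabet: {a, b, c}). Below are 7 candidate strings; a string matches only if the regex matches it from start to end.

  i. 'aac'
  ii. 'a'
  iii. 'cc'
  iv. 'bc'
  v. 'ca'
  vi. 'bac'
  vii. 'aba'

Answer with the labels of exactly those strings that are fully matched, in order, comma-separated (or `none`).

iii, v

i → no match
ii → no match
iii → match
iv → no match
v → match
vi → no match
vii → no match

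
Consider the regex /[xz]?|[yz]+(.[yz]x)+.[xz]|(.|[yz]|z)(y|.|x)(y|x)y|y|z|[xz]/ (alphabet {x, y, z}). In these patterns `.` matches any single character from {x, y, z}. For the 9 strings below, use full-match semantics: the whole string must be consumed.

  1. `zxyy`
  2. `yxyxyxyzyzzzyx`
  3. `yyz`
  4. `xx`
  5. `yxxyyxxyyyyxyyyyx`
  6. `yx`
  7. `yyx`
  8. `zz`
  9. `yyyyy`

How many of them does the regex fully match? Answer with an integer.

1

1 → match
2 → no match
3 → no match
4 → no match
5 → no match
6 → no match
7 → no match
8 → no match
9 → no match
Total matched: 1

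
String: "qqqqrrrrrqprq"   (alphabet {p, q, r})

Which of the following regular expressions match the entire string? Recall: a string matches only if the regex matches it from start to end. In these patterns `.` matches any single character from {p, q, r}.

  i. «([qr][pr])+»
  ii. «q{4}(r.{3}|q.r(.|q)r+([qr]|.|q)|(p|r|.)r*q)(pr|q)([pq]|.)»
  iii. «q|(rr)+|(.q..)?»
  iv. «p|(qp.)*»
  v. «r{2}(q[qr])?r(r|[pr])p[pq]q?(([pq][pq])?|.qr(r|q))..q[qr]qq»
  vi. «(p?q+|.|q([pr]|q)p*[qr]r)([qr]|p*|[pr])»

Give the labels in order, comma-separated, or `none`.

ii

i → no match
ii → match
iii → no match
iv → no match
v → no match — must start with "r"
vi → no match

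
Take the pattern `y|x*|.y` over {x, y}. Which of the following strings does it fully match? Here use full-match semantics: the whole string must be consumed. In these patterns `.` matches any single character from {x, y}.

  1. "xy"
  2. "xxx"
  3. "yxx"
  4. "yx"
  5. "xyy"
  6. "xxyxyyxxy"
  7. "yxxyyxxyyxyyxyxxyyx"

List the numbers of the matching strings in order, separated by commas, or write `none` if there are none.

1 → match
2 → match
3 → no match
4 → no match
5 → no match
6 → no match
7 → no match

1, 2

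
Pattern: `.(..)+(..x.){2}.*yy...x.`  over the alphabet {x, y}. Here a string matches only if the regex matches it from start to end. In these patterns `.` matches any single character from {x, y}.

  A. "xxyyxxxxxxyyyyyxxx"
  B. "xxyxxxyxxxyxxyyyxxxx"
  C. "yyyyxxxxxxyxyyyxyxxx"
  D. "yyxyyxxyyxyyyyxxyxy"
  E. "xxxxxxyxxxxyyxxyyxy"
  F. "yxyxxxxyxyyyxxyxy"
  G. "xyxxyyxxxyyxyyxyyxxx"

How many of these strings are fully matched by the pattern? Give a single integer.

A → match
B → match
C → match
D → match
E → no match
F → no match
G → no match
Total matched: 4

4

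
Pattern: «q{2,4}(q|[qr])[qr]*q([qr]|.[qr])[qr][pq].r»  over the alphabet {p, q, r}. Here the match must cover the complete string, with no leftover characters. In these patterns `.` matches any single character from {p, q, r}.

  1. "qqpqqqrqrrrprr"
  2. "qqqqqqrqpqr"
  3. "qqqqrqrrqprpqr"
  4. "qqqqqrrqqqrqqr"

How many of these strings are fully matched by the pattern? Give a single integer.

2

1 → no match
2 → match
3 → no match
4 → match
Total matched: 2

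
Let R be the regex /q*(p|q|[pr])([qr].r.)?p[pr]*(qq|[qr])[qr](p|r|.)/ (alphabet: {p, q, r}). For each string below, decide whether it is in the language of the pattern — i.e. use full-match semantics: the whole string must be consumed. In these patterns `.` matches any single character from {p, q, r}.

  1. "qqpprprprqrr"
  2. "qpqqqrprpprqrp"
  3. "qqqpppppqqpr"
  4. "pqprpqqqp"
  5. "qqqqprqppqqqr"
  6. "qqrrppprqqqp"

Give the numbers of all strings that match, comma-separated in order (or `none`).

1, 5, 6

1 → match
2 → no match
3 → no match
4 → no match
5 → match
6 → match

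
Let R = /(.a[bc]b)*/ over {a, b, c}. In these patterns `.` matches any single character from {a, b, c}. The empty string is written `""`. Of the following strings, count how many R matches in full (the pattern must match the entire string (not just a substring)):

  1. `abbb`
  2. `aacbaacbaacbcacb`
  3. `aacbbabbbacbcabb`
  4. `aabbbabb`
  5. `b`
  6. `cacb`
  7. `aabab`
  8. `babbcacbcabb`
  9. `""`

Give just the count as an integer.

1 → no match
2 → match
3 → match
4 → match
5 → no match
6 → match
7 → no match
8 → match
9 → match
Total matched: 6

6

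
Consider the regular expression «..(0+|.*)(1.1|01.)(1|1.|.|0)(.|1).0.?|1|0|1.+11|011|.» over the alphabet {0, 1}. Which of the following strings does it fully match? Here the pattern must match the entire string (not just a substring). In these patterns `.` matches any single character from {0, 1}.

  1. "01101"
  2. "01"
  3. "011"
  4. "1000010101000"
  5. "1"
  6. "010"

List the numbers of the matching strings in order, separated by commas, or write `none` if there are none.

1 → no match
2 → no match
3 → match
4 → match
5 → match
6 → no match

3, 4, 5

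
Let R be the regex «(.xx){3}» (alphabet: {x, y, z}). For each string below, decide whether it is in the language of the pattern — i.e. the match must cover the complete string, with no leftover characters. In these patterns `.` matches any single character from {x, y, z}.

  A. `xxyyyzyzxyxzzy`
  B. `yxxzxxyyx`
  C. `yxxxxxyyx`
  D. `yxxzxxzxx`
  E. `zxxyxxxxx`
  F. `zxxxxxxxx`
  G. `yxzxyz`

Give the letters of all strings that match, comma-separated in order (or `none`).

A → no match — must end with `xx`
B → no match — must end with `xx`
C → no match — must end with `xx`
D → match
E → match
F → match
G → no match — must end with `xx`

D, E, F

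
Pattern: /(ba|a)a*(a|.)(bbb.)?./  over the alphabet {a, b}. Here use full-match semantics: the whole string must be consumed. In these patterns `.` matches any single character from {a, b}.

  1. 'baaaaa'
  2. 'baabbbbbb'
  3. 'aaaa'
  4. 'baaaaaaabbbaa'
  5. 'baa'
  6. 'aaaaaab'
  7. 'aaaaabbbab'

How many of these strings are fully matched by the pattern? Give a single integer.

1 → match
2 → match
3 → match
4 → match
5 → no match
6 → match
7 → match
Total matched: 6

6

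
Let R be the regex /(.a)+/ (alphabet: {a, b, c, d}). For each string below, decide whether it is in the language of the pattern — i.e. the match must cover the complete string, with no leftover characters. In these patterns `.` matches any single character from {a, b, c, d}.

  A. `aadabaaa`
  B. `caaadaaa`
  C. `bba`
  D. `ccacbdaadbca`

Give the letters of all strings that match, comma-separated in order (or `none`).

A, B

A. `aadabaaa` → match
B. `caaadaaa` → match
C. `bba` → no match
D. `ccacbdaadbca` → no match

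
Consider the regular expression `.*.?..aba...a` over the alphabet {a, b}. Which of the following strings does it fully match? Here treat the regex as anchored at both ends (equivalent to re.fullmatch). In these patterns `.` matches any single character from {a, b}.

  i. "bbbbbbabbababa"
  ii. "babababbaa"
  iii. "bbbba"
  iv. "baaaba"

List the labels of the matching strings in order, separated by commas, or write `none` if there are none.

ii

i → no match
ii → match
iii → no match
iv → no match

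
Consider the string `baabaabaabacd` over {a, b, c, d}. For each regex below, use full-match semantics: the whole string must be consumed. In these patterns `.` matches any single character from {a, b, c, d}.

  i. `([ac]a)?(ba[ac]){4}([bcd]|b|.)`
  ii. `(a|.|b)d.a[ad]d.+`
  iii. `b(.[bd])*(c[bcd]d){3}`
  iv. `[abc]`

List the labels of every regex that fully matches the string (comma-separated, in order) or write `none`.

i

i → match
ii → no match
iii → no match
iv → no match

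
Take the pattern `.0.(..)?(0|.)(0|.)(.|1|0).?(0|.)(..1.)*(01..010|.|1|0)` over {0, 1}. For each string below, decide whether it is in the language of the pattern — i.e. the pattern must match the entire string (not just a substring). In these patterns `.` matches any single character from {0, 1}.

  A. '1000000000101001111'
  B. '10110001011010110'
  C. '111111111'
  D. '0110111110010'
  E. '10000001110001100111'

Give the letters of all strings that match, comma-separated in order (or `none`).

A → match
B → match
C → no match
D → no match
E → match

A, B, E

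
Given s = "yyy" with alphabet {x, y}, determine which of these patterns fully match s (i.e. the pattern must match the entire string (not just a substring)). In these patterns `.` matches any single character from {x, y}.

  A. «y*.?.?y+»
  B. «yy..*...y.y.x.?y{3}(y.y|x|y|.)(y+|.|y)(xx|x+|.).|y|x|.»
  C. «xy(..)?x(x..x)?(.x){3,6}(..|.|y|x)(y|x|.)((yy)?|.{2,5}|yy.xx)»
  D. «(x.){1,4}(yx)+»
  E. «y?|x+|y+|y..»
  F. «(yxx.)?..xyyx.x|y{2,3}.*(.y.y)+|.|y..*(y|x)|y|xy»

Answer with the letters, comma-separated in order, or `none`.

A → match
B → no match
C → no match — must start with "xy"
D → no match — must start with "x"
E → match
F → match

A, E, F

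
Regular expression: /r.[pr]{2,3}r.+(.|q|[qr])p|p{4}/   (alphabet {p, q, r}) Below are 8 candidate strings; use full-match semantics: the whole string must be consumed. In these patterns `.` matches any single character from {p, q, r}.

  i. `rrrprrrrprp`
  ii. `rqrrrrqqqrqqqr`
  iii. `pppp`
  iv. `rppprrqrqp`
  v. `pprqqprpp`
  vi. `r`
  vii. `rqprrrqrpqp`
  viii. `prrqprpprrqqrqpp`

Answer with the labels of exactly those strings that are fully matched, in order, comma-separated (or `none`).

i, iii, iv, vii

i → match
ii → no match — must end with `p`
iii → match
iv → match
v → no match
vi → no match — must end with `p`
vii → match
viii → no match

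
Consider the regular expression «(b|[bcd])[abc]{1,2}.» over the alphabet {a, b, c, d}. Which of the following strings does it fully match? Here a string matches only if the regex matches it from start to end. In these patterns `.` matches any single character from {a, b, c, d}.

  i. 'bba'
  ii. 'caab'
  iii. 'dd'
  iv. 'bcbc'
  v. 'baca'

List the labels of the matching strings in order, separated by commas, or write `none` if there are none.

i. 'bba' → match
ii. 'caab' → match
iii. 'dd' → no match
iv. 'bcbc' → match
v. 'baca' → match

i, ii, iv, v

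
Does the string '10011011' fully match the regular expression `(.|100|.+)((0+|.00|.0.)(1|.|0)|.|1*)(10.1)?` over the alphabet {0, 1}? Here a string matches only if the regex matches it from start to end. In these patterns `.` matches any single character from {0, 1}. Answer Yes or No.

Yes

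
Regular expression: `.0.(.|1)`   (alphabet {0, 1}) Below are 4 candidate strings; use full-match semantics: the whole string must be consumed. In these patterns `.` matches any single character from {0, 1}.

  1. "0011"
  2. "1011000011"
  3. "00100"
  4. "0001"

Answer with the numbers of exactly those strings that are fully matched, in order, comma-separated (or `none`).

1 → match
2 → no match
3 → no match
4 → match

1, 4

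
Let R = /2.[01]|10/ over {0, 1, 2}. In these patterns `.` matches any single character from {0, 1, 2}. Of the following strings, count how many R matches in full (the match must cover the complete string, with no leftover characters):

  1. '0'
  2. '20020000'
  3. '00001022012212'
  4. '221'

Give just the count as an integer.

1

1. '0' → no match
2. '20020000' → no match
3 → no match
4. '221' → match
Total matched: 1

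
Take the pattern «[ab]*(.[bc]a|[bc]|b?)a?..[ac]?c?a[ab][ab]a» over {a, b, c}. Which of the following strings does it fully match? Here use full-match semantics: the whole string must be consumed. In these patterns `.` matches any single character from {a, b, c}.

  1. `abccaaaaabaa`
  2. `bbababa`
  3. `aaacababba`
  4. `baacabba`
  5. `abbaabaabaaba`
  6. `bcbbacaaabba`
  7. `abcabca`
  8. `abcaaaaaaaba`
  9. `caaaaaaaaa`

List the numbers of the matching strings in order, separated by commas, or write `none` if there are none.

1 → match
2 → no match
3 → match
4 → match
5 → match
6 → no match
7 → no match
8 → match
9 → no match

1, 3, 4, 5, 8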